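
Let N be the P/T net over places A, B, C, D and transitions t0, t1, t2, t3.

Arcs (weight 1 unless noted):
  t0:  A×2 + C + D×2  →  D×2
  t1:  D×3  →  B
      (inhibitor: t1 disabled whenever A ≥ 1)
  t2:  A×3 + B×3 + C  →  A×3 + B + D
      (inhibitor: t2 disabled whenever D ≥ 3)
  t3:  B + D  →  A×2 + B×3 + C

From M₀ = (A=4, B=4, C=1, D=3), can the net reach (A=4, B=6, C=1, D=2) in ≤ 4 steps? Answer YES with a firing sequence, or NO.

YES — reachable via ⟨t0, t3⟩ (2 firings)

step 1: fire t0:  (A=4, B=4, C=1, D=3) → (A=2, B=4, C=0, D=3)
step 2: fire t3:  (A=2, B=4, C=0, D=3) → (A=4, B=6, C=1, D=2)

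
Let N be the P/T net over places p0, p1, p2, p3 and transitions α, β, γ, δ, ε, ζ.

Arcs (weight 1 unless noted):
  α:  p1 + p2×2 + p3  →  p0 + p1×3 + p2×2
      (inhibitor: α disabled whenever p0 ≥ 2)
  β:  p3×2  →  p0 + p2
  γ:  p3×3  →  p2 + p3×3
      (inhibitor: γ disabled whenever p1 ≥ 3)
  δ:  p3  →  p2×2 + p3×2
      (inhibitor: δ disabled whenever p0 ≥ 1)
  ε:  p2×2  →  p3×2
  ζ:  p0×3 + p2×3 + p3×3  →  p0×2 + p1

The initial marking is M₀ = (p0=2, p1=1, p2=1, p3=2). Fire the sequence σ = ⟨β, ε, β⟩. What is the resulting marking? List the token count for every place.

(p0=4, p1=1, p2=1, p3=0)

step 1: fire β:  (p0=2, p1=1, p2=1, p3=2) → (p0=3, p1=1, p2=2, p3=0)
step 2: fire ε:  (p0=3, p1=1, p2=2, p3=0) → (p0=3, p1=1, p2=0, p3=2)
step 3: fire β:  (p0=3, p1=1, p2=0, p3=2) → (p0=4, p1=1, p2=1, p3=0)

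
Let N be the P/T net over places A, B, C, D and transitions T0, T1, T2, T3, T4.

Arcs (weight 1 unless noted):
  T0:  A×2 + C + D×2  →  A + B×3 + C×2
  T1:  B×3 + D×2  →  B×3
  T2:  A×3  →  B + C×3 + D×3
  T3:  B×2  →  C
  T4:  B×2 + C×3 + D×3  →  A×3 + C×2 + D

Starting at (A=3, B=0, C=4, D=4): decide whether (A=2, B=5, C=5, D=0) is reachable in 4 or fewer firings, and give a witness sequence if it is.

NO — not reachable within 4 firings

depth 0: 1 marking
depth 1: 3 markings reached so far
depth 2: 6 markings reached so far
depth 3: 8 markings reached so far
depth 4: 9 markings reached so far
target is not among the 9 markings reachable within 4 steps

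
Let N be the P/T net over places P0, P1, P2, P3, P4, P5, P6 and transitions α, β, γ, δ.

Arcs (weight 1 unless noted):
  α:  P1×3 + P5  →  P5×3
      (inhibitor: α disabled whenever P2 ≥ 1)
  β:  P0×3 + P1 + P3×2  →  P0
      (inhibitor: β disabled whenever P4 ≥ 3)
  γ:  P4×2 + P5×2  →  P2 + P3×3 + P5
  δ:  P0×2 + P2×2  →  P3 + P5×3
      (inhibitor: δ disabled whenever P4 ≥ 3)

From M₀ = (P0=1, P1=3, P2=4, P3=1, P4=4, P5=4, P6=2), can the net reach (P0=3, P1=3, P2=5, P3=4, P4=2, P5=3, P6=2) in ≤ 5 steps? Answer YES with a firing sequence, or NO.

NO — not reachable within 5 firings

depth 0: 1 marking
depth 1: 2 markings reached so far
depth 2: 3 markings reached so far
depth 3: 3 markings reached so far
(frontier empty at depth 3; search complete)
target is not among the 3 markings reachable within 5 steps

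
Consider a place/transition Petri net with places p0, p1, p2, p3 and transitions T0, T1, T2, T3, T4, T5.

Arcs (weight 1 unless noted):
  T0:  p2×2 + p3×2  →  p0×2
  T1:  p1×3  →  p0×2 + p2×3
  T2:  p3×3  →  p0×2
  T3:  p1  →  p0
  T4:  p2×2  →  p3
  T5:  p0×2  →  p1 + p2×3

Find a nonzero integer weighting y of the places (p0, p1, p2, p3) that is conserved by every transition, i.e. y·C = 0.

y = (p0:3, p1:3, p2:1, p3:2)

Incidence matrix C (rows=places, cols=transitions):
       T0   T1   T2   T3   T4   T5
   p0   2    2    2    1    0   -2
   p1   0   -3    0   -1    0    1
   p2  -2    3    0    0   -2    3
   p3  -2    0   -3    0    1    0

Candidate y = [3, 3, 1, 2]; check y·C column-wise:
  col T0: 3·2 + 3·0 + 1·-2 + 2·-2 = 0
  col T1: 3·2 + 3·-3 + 1·3 + 2·0 = 0
  col T2: 3·2 + 3·0 + 1·0 + 2·-3 = 0
  col T3: 3·1 + 3·-1 + 1·0 + 2·0 = 0
  col T4: 3·0 + 3·0 + 1·-2 + 2·1 = 0
  col T5: 3·-2 + 3·1 + 1·3 + 2·0 = 0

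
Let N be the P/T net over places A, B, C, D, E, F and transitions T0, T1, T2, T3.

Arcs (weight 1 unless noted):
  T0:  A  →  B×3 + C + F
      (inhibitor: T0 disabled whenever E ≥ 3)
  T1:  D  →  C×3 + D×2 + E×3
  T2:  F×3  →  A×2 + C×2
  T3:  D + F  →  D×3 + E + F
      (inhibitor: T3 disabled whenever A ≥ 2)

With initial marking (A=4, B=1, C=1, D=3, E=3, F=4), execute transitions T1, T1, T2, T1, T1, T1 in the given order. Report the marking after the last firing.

step 1: fire T1:  (A=4, B=1, C=1, D=3, E=3, F=4) → (A=4, B=1, C=4, D=4, E=6, F=4)
step 2: fire T1:  (A=4, B=1, C=4, D=4, E=6, F=4) → (A=4, B=1, C=7, D=5, E=9, F=4)
step 3: fire T2:  (A=4, B=1, C=7, D=5, E=9, F=4) → (A=6, B=1, C=9, D=5, E=9, F=1)
step 4: fire T1:  (A=6, B=1, C=9, D=5, E=9, F=1) → (A=6, B=1, C=12, D=6, E=12, F=1)
step 5: fire T1:  (A=6, B=1, C=12, D=6, E=12, F=1) → (A=6, B=1, C=15, D=7, E=15, F=1)
step 6: fire T1:  (A=6, B=1, C=15, D=7, E=15, F=1) → (A=6, B=1, C=18, D=8, E=18, F=1)

(A=6, B=1, C=18, D=8, E=18, F=1)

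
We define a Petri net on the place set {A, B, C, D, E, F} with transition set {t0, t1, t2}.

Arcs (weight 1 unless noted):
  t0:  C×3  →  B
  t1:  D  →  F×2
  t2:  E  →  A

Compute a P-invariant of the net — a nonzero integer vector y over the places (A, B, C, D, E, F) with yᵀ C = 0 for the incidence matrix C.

Incidence matrix C (rows=places, cols=transitions):
       t0   t1   t2
    A   0    0    1
    B   1    0    0
    C  -3    0    0
    D   0   -1    0
    E   0    0   -1
    F   0    2    0

Candidate y = [0, 3, 1, 0, 0, 0]; check y·C column-wise:
  col t0: 3·1 + 1·-3 = 0
  col t1: 3·0 + 1·0 + 0·-1 + 0·2 = 0
  col t2: 0·1 + 3·0 + 1·0 + 0·-1 = 0

y = (A:0, B:3, C:1, D:0, E:0, F:0)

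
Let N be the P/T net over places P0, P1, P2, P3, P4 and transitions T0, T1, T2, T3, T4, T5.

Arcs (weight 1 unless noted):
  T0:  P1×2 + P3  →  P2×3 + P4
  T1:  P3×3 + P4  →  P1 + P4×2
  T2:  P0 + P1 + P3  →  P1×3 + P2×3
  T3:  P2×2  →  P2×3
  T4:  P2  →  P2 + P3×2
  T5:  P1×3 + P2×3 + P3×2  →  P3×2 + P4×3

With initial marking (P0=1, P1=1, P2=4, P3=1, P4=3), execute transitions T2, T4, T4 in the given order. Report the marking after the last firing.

step 1: fire T2:  (P0=1, P1=1, P2=4, P3=1, P4=3) → (P0=0, P1=3, P2=7, P3=0, P4=3)
step 2: fire T4:  (P0=0, P1=3, P2=7, P3=0, P4=3) → (P0=0, P1=3, P2=7, P3=2, P4=3)
step 3: fire T4:  (P0=0, P1=3, P2=7, P3=2, P4=3) → (P0=0, P1=3, P2=7, P3=4, P4=3)

(P0=0, P1=3, P2=7, P3=4, P4=3)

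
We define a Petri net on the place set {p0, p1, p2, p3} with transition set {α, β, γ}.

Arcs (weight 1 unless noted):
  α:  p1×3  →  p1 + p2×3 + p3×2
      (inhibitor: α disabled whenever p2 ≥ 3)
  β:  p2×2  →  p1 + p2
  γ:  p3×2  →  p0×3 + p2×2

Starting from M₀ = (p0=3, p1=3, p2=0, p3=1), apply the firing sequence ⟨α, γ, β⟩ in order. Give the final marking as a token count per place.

step 1: fire α:  (p0=3, p1=3, p2=0, p3=1) → (p0=3, p1=1, p2=3, p3=3)
step 2: fire γ:  (p0=3, p1=1, p2=3, p3=3) → (p0=6, p1=1, p2=5, p3=1)
step 3: fire β:  (p0=6, p1=1, p2=5, p3=1) → (p0=6, p1=2, p2=4, p3=1)

(p0=6, p1=2, p2=4, p3=1)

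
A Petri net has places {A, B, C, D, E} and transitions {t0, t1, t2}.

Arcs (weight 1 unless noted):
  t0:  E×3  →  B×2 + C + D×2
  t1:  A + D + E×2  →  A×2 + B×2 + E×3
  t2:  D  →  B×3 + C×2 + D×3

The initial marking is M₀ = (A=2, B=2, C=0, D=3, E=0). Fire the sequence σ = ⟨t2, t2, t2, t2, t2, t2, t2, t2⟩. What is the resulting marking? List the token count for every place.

step 1: fire t2:  (A=2, B=2, C=0, D=3, E=0) → (A=2, B=5, C=2, D=5, E=0)
step 2: fire t2:  (A=2, B=5, C=2, D=5, E=0) → (A=2, B=8, C=4, D=7, E=0)
step 3: fire t2:  (A=2, B=8, C=4, D=7, E=0) → (A=2, B=11, C=6, D=9, E=0)
step 4: fire t2:  (A=2, B=11, C=6, D=9, E=0) → (A=2, B=14, C=8, D=11, E=0)
step 5: fire t2:  (A=2, B=14, C=8, D=11, E=0) → (A=2, B=17, C=10, D=13, E=0)
step 6: fire t2:  (A=2, B=17, C=10, D=13, E=0) → (A=2, B=20, C=12, D=15, E=0)
step 7: fire t2:  (A=2, B=20, C=12, D=15, E=0) → (A=2, B=23, C=14, D=17, E=0)
step 8: fire t2:  (A=2, B=23, C=14, D=17, E=0) → (A=2, B=26, C=16, D=19, E=0)

(A=2, B=26, C=16, D=19, E=0)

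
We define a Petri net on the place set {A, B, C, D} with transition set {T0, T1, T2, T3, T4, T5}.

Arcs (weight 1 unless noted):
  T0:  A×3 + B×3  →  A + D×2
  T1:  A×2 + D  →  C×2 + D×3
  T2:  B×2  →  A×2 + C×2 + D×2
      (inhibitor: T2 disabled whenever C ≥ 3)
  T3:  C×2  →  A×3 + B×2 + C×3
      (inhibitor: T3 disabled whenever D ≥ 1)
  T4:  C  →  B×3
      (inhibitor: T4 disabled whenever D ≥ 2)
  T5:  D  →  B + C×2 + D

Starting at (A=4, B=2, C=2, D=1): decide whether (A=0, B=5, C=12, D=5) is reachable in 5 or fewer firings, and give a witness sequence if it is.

YES — reachable via ⟨T1, T1, T5, T5, T5⟩ (5 firings)

step 1: fire T1:  (A=4, B=2, C=2, D=1) → (A=2, B=2, C=4, D=3)
step 2: fire T1:  (A=2, B=2, C=4, D=3) → (A=0, B=2, C=6, D=5)
step 3: fire T5:  (A=0, B=2, C=6, D=5) → (A=0, B=3, C=8, D=5)
step 4: fire T5:  (A=0, B=3, C=8, D=5) → (A=0, B=4, C=10, D=5)
step 5: fire T5:  (A=0, B=4, C=10, D=5) → (A=0, B=5, C=12, D=5)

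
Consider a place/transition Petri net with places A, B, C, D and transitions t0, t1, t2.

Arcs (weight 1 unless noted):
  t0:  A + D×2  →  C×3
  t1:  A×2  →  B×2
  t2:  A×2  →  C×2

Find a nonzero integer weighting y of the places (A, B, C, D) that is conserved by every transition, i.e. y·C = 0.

Incidence matrix C (rows=places, cols=transitions):
       t0   t1   t2
    A  -1   -2   -2
    B   0    2    0
    C   3    0    2
    D  -2    0    0

Candidate y = [1, 1, 1, 1]; check y·C column-wise:
  col t0: 1·-1 + 1·0 + 1·3 + 1·-2 = 0
  col t1: 1·-2 + 1·2 + 1·0 + 1·0 = 0
  col t2: 1·-2 + 1·0 + 1·2 + 1·0 = 0

y = (A:1, B:1, C:1, D:1)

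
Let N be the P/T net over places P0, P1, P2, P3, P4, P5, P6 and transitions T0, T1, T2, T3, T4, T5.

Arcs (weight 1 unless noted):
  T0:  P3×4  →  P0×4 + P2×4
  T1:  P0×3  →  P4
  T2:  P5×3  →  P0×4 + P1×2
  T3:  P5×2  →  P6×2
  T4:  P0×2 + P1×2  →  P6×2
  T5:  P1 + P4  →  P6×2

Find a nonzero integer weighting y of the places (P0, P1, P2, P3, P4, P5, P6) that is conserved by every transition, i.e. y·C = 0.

Incidence matrix C (rows=places, cols=transitions):
       T0   T1   T2   T3   T4   T5
   P0   4   -3    4    0   -2    0
   P1   0    0    2    0   -2   -1
   P2   4    0    0    0    0    0
   P3  -4    0    0    0    0    0
   P4   0    1    0    0    0   -1
   P5   0    0   -3   -2    0    0
   P6   0    0    0    2    2    2

Candidate y = [0, 0, 1, 1, 0, 0, 0]; check y·C column-wise:
  col T0: 0·4 + 1·4 + 1·-4 = 0
  col T1: 0·-3 + 1·0 + 1·0 + 0·1 = 0
  col T2: 0·4 + 0·2 + 1·0 + 1·0 + 0·-3 = 0
  col T3: 1·0 + 1·0 + 0·-2 + 0·2 = 0
  col T4: 0·-2 + 0·-2 + 1·0 + 1·0 + 0·2 = 0
  col T5: 0·-1 + 1·0 + 1·0 + 0·-1 + 0·2 = 0

y = (P0:0, P1:0, P2:1, P3:1, P4:0, P5:0, P6:0)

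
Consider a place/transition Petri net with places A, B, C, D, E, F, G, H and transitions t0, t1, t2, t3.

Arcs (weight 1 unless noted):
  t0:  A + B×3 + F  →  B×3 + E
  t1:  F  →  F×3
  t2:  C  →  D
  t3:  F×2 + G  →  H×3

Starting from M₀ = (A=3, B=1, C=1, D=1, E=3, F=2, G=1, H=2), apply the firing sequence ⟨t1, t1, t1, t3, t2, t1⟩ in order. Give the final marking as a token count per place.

(A=3, B=1, C=0, D=2, E=3, F=8, G=0, H=5)

step 1: fire t1:  (A=3, B=1, C=1, D=1, E=3, F=2, G=1, H=2) → (A=3, B=1, C=1, D=1, E=3, F=4, G=1, H=2)
step 2: fire t1:  (A=3, B=1, C=1, D=1, E=3, F=4, G=1, H=2) → (A=3, B=1, C=1, D=1, E=3, F=6, G=1, H=2)
step 3: fire t1:  (A=3, B=1, C=1, D=1, E=3, F=6, G=1, H=2) → (A=3, B=1, C=1, D=1, E=3, F=8, G=1, H=2)
step 4: fire t3:  (A=3, B=1, C=1, D=1, E=3, F=8, G=1, H=2) → (A=3, B=1, C=1, D=1, E=3, F=6, G=0, H=5)
step 5: fire t2:  (A=3, B=1, C=1, D=1, E=3, F=6, G=0, H=5) → (A=3, B=1, C=0, D=2, E=3, F=6, G=0, H=5)
step 6: fire t1:  (A=3, B=1, C=0, D=2, E=3, F=6, G=0, H=5) → (A=3, B=1, C=0, D=2, E=3, F=8, G=0, H=5)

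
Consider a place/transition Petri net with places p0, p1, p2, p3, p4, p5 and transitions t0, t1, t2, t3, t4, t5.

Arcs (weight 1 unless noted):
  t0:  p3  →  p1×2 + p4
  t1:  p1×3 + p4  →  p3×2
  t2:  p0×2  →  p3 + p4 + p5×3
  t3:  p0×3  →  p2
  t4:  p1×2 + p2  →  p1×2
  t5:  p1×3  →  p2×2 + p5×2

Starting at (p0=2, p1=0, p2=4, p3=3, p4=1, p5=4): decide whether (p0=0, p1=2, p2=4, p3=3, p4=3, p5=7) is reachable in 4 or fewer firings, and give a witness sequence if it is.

step 1: fire t0:  (p0=2, p1=0, p2=4, p3=3, p4=1, p5=4) → (p0=2, p1=2, p2=4, p3=2, p4=2, p5=4)
step 2: fire t2:  (p0=2, p1=2, p2=4, p3=2, p4=2, p5=4) → (p0=0, p1=2, p2=4, p3=3, p4=3, p5=7)

YES — reachable via ⟨t0, t2⟩ (2 firings)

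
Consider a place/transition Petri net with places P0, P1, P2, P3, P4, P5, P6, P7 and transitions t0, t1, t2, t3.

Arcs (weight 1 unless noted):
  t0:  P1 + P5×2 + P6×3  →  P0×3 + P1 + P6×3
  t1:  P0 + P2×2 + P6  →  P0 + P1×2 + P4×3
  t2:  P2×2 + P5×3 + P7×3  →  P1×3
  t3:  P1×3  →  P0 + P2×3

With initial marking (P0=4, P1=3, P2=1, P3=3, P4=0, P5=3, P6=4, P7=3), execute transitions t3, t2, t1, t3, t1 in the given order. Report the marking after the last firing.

step 1: fire t3:  (P0=4, P1=3, P2=1, P3=3, P4=0, P5=3, P6=4, P7=3) → (P0=5, P1=0, P2=4, P3=3, P4=0, P5=3, P6=4, P7=3)
step 2: fire t2:  (P0=5, P1=0, P2=4, P3=3, P4=0, P5=3, P6=4, P7=3) → (P0=5, P1=3, P2=2, P3=3, P4=0, P5=0, P6=4, P7=0)
step 3: fire t1:  (P0=5, P1=3, P2=2, P3=3, P4=0, P5=0, P6=4, P7=0) → (P0=5, P1=5, P2=0, P3=3, P4=3, P5=0, P6=3, P7=0)
step 4: fire t3:  (P0=5, P1=5, P2=0, P3=3, P4=3, P5=0, P6=3, P7=0) → (P0=6, P1=2, P2=3, P3=3, P4=3, P5=0, P6=3, P7=0)
step 5: fire t1:  (P0=6, P1=2, P2=3, P3=3, P4=3, P5=0, P6=3, P7=0) → (P0=6, P1=4, P2=1, P3=3, P4=6, P5=0, P6=2, P7=0)

(P0=6, P1=4, P2=1, P3=3, P4=6, P5=0, P6=2, P7=0)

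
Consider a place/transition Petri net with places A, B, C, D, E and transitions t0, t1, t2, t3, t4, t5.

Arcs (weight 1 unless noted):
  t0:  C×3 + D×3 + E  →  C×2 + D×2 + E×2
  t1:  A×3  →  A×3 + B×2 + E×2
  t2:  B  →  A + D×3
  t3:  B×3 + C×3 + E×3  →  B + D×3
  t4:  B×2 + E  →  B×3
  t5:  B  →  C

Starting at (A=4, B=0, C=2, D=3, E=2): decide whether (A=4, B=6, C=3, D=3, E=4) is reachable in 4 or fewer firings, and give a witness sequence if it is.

depth 0: 1 marking
depth 1: 2 markings reached so far
depth 2: 6 markings reached so far
depth 3: 17 markings reached so far
depth 4: 38 markings reached so far
target is not among the 38 markings reachable within 4 steps

NO — not reachable within 4 firings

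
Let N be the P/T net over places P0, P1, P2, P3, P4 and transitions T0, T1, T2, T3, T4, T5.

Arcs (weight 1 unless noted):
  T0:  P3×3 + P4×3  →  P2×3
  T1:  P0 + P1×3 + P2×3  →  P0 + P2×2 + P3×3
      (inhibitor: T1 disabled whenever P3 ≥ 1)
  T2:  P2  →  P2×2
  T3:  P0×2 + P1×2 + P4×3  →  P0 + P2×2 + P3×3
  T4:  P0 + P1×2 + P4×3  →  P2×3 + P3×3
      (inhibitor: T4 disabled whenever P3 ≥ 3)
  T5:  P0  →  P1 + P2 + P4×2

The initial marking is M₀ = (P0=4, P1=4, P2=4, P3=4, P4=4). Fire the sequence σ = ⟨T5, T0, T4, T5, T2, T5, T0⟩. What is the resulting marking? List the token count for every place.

step 1: fire T5:  (P0=4, P1=4, P2=4, P3=4, P4=4) → (P0=3, P1=5, P2=5, P3=4, P4=6)
step 2: fire T0:  (P0=3, P1=5, P2=5, P3=4, P4=6) → (P0=3, P1=5, P2=8, P3=1, P4=3)
step 3: fire T4:  (P0=3, P1=5, P2=8, P3=1, P4=3) → (P0=2, P1=3, P2=11, P3=4, P4=0)
step 4: fire T5:  (P0=2, P1=3, P2=11, P3=4, P4=0) → (P0=1, P1=4, P2=12, P3=4, P4=2)
step 5: fire T2:  (P0=1, P1=4, P2=12, P3=4, P4=2) → (P0=1, P1=4, P2=13, P3=4, P4=2)
step 6: fire T5:  (P0=1, P1=4, P2=13, P3=4, P4=2) → (P0=0, P1=5, P2=14, P3=4, P4=4)
step 7: fire T0:  (P0=0, P1=5, P2=14, P3=4, P4=4) → (P0=0, P1=5, P2=17, P3=1, P4=1)

(P0=0, P1=5, P2=17, P3=1, P4=1)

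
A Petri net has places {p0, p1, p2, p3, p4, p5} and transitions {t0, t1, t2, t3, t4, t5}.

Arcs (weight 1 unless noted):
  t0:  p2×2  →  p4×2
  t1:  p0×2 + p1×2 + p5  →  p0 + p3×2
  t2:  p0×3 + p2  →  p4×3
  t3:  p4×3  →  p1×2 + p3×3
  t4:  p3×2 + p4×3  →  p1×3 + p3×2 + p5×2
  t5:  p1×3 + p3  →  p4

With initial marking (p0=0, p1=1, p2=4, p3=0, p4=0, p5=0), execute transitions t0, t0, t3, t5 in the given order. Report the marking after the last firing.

step 1: fire t0:  (p0=0, p1=1, p2=4, p3=0, p4=0, p5=0) → (p0=0, p1=1, p2=2, p3=0, p4=2, p5=0)
step 2: fire t0:  (p0=0, p1=1, p2=2, p3=0, p4=2, p5=0) → (p0=0, p1=1, p2=0, p3=0, p4=4, p5=0)
step 3: fire t3:  (p0=0, p1=1, p2=0, p3=0, p4=4, p5=0) → (p0=0, p1=3, p2=0, p3=3, p4=1, p5=0)
step 4: fire t5:  (p0=0, p1=3, p2=0, p3=3, p4=1, p5=0) → (p0=0, p1=0, p2=0, p3=2, p4=2, p5=0)

(p0=0, p1=0, p2=0, p3=2, p4=2, p5=0)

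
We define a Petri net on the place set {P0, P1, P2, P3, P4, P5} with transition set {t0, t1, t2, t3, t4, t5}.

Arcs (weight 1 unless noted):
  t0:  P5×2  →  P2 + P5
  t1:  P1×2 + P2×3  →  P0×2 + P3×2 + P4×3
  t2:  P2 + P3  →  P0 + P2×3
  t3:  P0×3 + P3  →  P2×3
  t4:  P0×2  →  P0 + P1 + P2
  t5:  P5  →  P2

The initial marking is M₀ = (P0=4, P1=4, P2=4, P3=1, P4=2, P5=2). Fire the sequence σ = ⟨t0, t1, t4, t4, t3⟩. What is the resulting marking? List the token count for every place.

step 1: fire t0:  (P0=4, P1=4, P2=4, P3=1, P4=2, P5=2) → (P0=4, P1=4, P2=5, P3=1, P4=2, P5=1)
step 2: fire t1:  (P0=4, P1=4, P2=5, P3=1, P4=2, P5=1) → (P0=6, P1=2, P2=2, P3=3, P4=5, P5=1)
step 3: fire t4:  (P0=6, P1=2, P2=2, P3=3, P4=5, P5=1) → (P0=5, P1=3, P2=3, P3=3, P4=5, P5=1)
step 4: fire t4:  (P0=5, P1=3, P2=3, P3=3, P4=5, P5=1) → (P0=4, P1=4, P2=4, P3=3, P4=5, P5=1)
step 5: fire t3:  (P0=4, P1=4, P2=4, P3=3, P4=5, P5=1) → (P0=1, P1=4, P2=7, P3=2, P4=5, P5=1)

(P0=1, P1=4, P2=7, P3=2, P4=5, P5=1)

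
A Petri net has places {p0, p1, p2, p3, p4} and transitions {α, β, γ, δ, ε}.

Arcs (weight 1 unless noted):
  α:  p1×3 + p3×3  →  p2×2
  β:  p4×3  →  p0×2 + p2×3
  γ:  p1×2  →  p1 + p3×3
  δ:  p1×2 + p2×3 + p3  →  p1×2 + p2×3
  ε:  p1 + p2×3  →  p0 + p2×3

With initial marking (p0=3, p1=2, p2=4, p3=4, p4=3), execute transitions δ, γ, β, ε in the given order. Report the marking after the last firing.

(p0=6, p1=0, p2=7, p3=6, p4=0)

step 1: fire δ:  (p0=3, p1=2, p2=4, p3=4, p4=3) → (p0=3, p1=2, p2=4, p3=3, p4=3)
step 2: fire γ:  (p0=3, p1=2, p2=4, p3=3, p4=3) → (p0=3, p1=1, p2=4, p3=6, p4=3)
step 3: fire β:  (p0=3, p1=1, p2=4, p3=6, p4=3) → (p0=5, p1=1, p2=7, p3=6, p4=0)
step 4: fire ε:  (p0=5, p1=1, p2=7, p3=6, p4=0) → (p0=6, p1=0, p2=7, p3=6, p4=0)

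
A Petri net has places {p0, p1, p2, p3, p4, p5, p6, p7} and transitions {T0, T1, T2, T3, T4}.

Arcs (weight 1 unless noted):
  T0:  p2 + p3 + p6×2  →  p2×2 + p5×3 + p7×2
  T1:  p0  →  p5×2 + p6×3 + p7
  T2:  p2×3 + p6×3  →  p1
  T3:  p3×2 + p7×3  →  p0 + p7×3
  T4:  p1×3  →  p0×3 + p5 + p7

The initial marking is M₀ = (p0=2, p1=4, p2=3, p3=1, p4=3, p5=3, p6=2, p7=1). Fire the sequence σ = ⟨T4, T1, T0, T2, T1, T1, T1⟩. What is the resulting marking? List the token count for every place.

step 1: fire T4:  (p0=2, p1=4, p2=3, p3=1, p4=3, p5=3, p6=2, p7=1) → (p0=5, p1=1, p2=3, p3=1, p4=3, p5=4, p6=2, p7=2)
step 2: fire T1:  (p0=5, p1=1, p2=3, p3=1, p4=3, p5=4, p6=2, p7=2) → (p0=4, p1=1, p2=3, p3=1, p4=3, p5=6, p6=5, p7=3)
step 3: fire T0:  (p0=4, p1=1, p2=3, p3=1, p4=3, p5=6, p6=5, p7=3) → (p0=4, p1=1, p2=4, p3=0, p4=3, p5=9, p6=3, p7=5)
step 4: fire T2:  (p0=4, p1=1, p2=4, p3=0, p4=3, p5=9, p6=3, p7=5) → (p0=4, p1=2, p2=1, p3=0, p4=3, p5=9, p6=0, p7=5)
step 5: fire T1:  (p0=4, p1=2, p2=1, p3=0, p4=3, p5=9, p6=0, p7=5) → (p0=3, p1=2, p2=1, p3=0, p4=3, p5=11, p6=3, p7=6)
step 6: fire T1:  (p0=3, p1=2, p2=1, p3=0, p4=3, p5=11, p6=3, p7=6) → (p0=2, p1=2, p2=1, p3=0, p4=3, p5=13, p6=6, p7=7)
step 7: fire T1:  (p0=2, p1=2, p2=1, p3=0, p4=3, p5=13, p6=6, p7=7) → (p0=1, p1=2, p2=1, p3=0, p4=3, p5=15, p6=9, p7=8)

(p0=1, p1=2, p2=1, p3=0, p4=3, p5=15, p6=9, p7=8)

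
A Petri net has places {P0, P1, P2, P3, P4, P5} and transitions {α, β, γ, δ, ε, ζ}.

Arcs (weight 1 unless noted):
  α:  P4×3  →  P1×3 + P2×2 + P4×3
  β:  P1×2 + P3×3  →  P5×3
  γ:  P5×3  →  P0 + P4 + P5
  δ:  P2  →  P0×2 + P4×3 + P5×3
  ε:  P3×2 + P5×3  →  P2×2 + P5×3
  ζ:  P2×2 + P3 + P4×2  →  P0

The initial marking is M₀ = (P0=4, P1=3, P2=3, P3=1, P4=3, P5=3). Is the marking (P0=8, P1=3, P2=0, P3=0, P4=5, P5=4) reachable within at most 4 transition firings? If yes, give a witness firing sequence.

step 1: fire γ:  (P0=4, P1=3, P2=3, P3=1, P4=3, P5=3) → (P0=5, P1=3, P2=3, P3=1, P4=4, P5=1)
step 2: fire δ:  (P0=5, P1=3, P2=3, P3=1, P4=4, P5=1) → (P0=7, P1=3, P2=2, P3=1, P4=7, P5=4)
step 3: fire ζ:  (P0=7, P1=3, P2=2, P3=1, P4=7, P5=4) → (P0=8, P1=3, P2=0, P3=0, P4=5, P5=4)

YES — reachable via ⟨γ, δ, ζ⟩ (3 firings)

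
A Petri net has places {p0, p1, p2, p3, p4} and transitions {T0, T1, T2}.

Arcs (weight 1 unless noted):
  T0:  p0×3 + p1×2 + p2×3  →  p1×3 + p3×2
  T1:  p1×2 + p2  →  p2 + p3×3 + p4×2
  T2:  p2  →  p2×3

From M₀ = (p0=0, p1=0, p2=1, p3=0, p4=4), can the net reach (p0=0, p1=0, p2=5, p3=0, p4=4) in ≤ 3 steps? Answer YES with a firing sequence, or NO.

YES — reachable via ⟨T2, T2⟩ (2 firings)

step 1: fire T2:  (p0=0, p1=0, p2=1, p3=0, p4=4) → (p0=0, p1=0, p2=3, p3=0, p4=4)
step 2: fire T2:  (p0=0, p1=0, p2=3, p3=0, p4=4) → (p0=0, p1=0, p2=5, p3=0, p4=4)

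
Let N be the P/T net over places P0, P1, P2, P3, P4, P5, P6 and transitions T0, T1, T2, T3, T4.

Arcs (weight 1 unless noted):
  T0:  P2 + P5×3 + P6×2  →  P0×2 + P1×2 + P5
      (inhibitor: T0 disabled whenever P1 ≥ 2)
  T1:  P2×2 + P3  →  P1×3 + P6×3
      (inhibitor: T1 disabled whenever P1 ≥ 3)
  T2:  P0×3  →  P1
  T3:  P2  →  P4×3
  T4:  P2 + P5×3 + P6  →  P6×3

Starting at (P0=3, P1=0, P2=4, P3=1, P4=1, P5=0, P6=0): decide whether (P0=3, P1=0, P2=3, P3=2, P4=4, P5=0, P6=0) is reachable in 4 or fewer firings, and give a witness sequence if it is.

depth 0: 1 marking
depth 1: 4 markings reached so far
depth 2: 8 markings reached so far
depth 3: 12 markings reached so far
depth 4: 15 markings reached so far
target is not among the 15 markings reachable within 4 steps

NO — not reachable within 4 firings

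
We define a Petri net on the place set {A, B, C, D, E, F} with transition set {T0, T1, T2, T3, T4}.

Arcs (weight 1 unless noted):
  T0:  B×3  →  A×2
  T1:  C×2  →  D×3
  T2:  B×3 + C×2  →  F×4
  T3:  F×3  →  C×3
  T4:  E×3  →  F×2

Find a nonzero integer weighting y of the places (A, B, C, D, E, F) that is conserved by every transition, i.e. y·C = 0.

y = (A:3, B:2, C:3, D:2, E:2, F:3)

Incidence matrix C (rows=places, cols=transitions):
       T0   T1   T2   T3   T4
    A   2    0    0    0    0
    B  -3    0   -3    0    0
    C   0   -2   -2    3    0
    D   0    3    0    0    0
    E   0    0    0    0   -3
    F   0    0    4   -3    2

Candidate y = [3, 2, 3, 2, 2, 3]; check y·C column-wise:
  col T0: 3·2 + 2·-3 + 3·0 + 2·0 + 2·0 + 3·0 = 0
  col T1: 3·0 + 2·0 + 3·-2 + 2·3 + 2·0 + 3·0 = 0
  col T2: 3·0 + 2·-3 + 3·-2 + 2·0 + 2·0 + 3·4 = 0
  col T3: 3·0 + 2·0 + 3·3 + 2·0 + 2·0 + 3·-3 = 0
  col T4: 3·0 + 2·0 + 3·0 + 2·0 + 2·-3 + 3·2 = 0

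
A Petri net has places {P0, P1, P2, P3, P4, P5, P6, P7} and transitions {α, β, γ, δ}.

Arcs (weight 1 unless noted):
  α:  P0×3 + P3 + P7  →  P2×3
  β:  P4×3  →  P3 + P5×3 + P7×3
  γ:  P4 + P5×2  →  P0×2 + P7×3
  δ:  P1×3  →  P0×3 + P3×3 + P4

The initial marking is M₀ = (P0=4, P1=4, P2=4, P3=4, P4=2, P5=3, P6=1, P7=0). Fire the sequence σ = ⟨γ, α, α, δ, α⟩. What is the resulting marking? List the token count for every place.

(P0=0, P1=1, P2=13, P3=4, P4=2, P5=1, P6=1, P7=0)

step 1: fire γ:  (P0=4, P1=4, P2=4, P3=4, P4=2, P5=3, P6=1, P7=0) → (P0=6, P1=4, P2=4, P3=4, P4=1, P5=1, P6=1, P7=3)
step 2: fire α:  (P0=6, P1=4, P2=4, P3=4, P4=1, P5=1, P6=1, P7=3) → (P0=3, P1=4, P2=7, P3=3, P4=1, P5=1, P6=1, P7=2)
step 3: fire α:  (P0=3, P1=4, P2=7, P3=3, P4=1, P5=1, P6=1, P7=2) → (P0=0, P1=4, P2=10, P3=2, P4=1, P5=1, P6=1, P7=1)
step 4: fire δ:  (P0=0, P1=4, P2=10, P3=2, P4=1, P5=1, P6=1, P7=1) → (P0=3, P1=1, P2=10, P3=5, P4=2, P5=1, P6=1, P7=1)
step 5: fire α:  (P0=3, P1=1, P2=10, P3=5, P4=2, P5=1, P6=1, P7=1) → (P0=0, P1=1, P2=13, P3=4, P4=2, P5=1, P6=1, P7=0)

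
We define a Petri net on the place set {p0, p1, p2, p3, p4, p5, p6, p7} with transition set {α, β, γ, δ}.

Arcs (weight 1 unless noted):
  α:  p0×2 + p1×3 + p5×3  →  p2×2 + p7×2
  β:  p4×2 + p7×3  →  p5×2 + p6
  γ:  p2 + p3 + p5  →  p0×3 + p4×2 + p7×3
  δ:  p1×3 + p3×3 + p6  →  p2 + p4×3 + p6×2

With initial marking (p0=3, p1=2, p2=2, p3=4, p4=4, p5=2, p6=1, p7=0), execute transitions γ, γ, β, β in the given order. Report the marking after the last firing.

step 1: fire γ:  (p0=3, p1=2, p2=2, p3=4, p4=4, p5=2, p6=1, p7=0) → (p0=6, p1=2, p2=1, p3=3, p4=6, p5=1, p6=1, p7=3)
step 2: fire γ:  (p0=6, p1=2, p2=1, p3=3, p4=6, p5=1, p6=1, p7=3) → (p0=9, p1=2, p2=0, p3=2, p4=8, p5=0, p6=1, p7=6)
step 3: fire β:  (p0=9, p1=2, p2=0, p3=2, p4=8, p5=0, p6=1, p7=6) → (p0=9, p1=2, p2=0, p3=2, p4=6, p5=2, p6=2, p7=3)
step 4: fire β:  (p0=9, p1=2, p2=0, p3=2, p4=6, p5=2, p6=2, p7=3) → (p0=9, p1=2, p2=0, p3=2, p4=4, p5=4, p6=3, p7=0)

(p0=9, p1=2, p2=0, p3=2, p4=4, p5=4, p6=3, p7=0)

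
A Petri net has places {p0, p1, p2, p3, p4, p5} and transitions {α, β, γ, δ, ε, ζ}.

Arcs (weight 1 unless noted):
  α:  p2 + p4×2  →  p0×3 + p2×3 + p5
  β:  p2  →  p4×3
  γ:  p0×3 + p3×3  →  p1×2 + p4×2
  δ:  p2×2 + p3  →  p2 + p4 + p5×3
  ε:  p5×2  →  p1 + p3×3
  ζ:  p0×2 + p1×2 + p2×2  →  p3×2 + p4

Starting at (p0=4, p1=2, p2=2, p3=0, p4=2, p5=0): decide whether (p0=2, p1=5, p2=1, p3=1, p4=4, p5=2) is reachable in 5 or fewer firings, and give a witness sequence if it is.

NO — not reachable within 5 firings

depth 0: 1 marking
depth 1: 4 markings reached so far
depth 2: 7 markings reached so far
depth 3: 11 markings reached so far
depth 4: 19 markings reached so far
depth 5: 34 markings reached so far
target is not among the 34 markings reachable within 5 steps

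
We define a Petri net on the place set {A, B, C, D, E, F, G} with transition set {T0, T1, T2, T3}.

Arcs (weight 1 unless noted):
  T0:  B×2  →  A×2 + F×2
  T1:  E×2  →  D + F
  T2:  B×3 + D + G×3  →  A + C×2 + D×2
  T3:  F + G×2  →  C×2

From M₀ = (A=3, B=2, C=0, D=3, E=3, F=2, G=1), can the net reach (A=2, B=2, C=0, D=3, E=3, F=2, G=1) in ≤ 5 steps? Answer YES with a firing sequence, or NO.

NO — not reachable within 5 firings

depth 0: 1 marking
depth 1: 3 markings reached so far
depth 2: 4 markings reached so far
depth 3: 4 markings reached so far
(frontier empty at depth 3; search complete)
target is not among the 4 markings reachable within 5 steps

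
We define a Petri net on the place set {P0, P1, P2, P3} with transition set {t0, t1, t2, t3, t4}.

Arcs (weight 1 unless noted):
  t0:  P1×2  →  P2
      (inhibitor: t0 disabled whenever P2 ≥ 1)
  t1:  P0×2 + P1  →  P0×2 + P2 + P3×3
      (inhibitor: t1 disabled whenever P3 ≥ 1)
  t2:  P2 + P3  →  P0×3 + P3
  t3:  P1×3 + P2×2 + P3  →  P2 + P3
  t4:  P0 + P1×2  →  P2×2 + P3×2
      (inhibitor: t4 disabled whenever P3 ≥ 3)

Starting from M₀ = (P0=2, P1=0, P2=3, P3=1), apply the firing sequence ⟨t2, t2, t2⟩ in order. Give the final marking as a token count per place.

(P0=11, P1=0, P2=0, P3=1)

step 1: fire t2:  (P0=2, P1=0, P2=3, P3=1) → (P0=5, P1=0, P2=2, P3=1)
step 2: fire t2:  (P0=5, P1=0, P2=2, P3=1) → (P0=8, P1=0, P2=1, P3=1)
step 3: fire t2:  (P0=8, P1=0, P2=1, P3=1) → (P0=11, P1=0, P2=0, P3=1)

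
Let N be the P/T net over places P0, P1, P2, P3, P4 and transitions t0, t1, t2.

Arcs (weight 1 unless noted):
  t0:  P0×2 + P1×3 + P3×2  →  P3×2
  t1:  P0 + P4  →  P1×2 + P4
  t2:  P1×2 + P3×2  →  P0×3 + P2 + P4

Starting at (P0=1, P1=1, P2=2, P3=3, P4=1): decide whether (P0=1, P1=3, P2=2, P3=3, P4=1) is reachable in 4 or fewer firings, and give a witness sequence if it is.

depth 0: 1 marking
depth 1: 2 markings reached so far
depth 2: 3 markings reached so far
depth 3: 4 markings reached so far
depth 4: 5 markings reached so far
target is not among the 5 markings reachable within 4 steps

NO — not reachable within 4 firings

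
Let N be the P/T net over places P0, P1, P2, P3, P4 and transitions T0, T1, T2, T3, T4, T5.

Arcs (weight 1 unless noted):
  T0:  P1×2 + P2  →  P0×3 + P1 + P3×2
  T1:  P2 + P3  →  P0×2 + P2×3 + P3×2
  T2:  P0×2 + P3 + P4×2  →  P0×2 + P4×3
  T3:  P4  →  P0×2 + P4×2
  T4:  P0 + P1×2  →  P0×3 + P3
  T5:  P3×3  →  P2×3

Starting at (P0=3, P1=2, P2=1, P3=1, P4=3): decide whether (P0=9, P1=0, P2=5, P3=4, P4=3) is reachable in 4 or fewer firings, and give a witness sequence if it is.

YES — reachable via ⟨T1, T1, T4⟩ (3 firings)

step 1: fire T1:  (P0=3, P1=2, P2=1, P3=1, P4=3) → (P0=5, P1=2, P2=3, P3=2, P4=3)
step 2: fire T1:  (P0=5, P1=2, P2=3, P3=2, P4=3) → (P0=7, P1=2, P2=5, P3=3, P4=3)
step 3: fire T4:  (P0=7, P1=2, P2=5, P3=3, P4=3) → (P0=9, P1=0, P2=5, P3=4, P4=3)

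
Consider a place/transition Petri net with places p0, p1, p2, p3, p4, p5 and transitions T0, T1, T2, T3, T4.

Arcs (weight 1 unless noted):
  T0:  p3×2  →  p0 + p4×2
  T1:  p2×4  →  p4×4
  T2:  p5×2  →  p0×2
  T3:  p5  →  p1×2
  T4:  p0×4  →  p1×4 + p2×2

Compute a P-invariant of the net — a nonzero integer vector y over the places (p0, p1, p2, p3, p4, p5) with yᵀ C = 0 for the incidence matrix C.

Incidence matrix C (rows=places, cols=transitions):
       T0   T1   T2   T3   T4
   p0   1    0    2    0   -4
   p1   0    0    0    2    4
   p2   0   -4    0    0    2
   p3  -2    0    0    0    0
   p4   2    4    0    0    0
   p5   0    0   -2   -1    0

Candidate y = [2, 1, 2, 3, 2, 2]; check y·C column-wise:
  col T0: 2·1 + 1·0 + 2·0 + 3·-2 + 2·2 + 2·0 = 0
  col T1: 2·0 + 1·0 + 2·-4 + 3·0 + 2·4 + 2·0 = 0
  col T2: 2·2 + 1·0 + 2·0 + 3·0 + 2·0 + 2·-2 = 0
  col T3: 2·0 + 1·2 + 2·0 + 3·0 + 2·0 + 2·-1 = 0
  col T4: 2·-4 + 1·4 + 2·2 + 3·0 + 2·0 + 2·0 = 0

y = (p0:2, p1:1, p2:2, p3:3, p4:2, p5:2)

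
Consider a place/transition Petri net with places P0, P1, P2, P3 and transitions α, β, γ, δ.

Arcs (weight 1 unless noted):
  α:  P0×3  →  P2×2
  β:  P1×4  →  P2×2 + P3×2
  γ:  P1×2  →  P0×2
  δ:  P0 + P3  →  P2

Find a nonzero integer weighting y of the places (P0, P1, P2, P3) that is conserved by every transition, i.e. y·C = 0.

y = (P0:2, P1:2, P2:3, P3:1)

Incidence matrix C (rows=places, cols=transitions):
        α    β    γ    δ
   P0  -3    0    2   -1
   P1   0   -4   -2    0
   P2   2    2    0    1
   P3   0    2    0   -1

Candidate y = [2, 2, 3, 1]; check y·C column-wise:
  col α: 2·-3 + 2·0 + 3·2 + 1·0 = 0
  col β: 2·0 + 2·-4 + 3·2 + 1·2 = 0
  col γ: 2·2 + 2·-2 + 3·0 + 1·0 = 0
  col δ: 2·-1 + 2·0 + 3·1 + 1·-1 = 0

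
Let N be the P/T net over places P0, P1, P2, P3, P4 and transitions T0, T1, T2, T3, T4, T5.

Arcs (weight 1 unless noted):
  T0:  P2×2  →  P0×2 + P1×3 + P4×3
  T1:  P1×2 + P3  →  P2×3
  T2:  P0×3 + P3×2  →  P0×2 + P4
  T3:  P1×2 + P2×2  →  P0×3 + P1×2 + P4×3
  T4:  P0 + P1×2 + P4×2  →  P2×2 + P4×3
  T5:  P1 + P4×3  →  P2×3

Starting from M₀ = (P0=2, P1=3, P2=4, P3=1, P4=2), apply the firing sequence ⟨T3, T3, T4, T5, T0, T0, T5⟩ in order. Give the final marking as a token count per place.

step 1: fire T3:  (P0=2, P1=3, P2=4, P3=1, P4=2) → (P0=5, P1=3, P2=2, P3=1, P4=5)
step 2: fire T3:  (P0=5, P1=3, P2=2, P3=1, P4=5) → (P0=8, P1=3, P2=0, P3=1, P4=8)
step 3: fire T4:  (P0=8, P1=3, P2=0, P3=1, P4=8) → (P0=7, P1=1, P2=2, P3=1, P4=9)
step 4: fire T5:  (P0=7, P1=1, P2=2, P3=1, P4=9) → (P0=7, P1=0, P2=5, P3=1, P4=6)
step 5: fire T0:  (P0=7, P1=0, P2=5, P3=1, P4=6) → (P0=9, P1=3, P2=3, P3=1, P4=9)
step 6: fire T0:  (P0=9, P1=3, P2=3, P3=1, P4=9) → (P0=11, P1=6, P2=1, P3=1, P4=12)
step 7: fire T5:  (P0=11, P1=6, P2=1, P3=1, P4=12) → (P0=11, P1=5, P2=4, P3=1, P4=9)

(P0=11, P1=5, P2=4, P3=1, P4=9)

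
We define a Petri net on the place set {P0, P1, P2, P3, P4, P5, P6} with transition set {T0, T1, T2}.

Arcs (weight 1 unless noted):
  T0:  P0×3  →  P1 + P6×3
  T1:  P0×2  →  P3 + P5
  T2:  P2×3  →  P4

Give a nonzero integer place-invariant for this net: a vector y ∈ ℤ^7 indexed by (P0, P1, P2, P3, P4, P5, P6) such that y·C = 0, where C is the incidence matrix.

Incidence matrix C (rows=places, cols=transitions):
       T0   T1   T2
   P0  -3   -2    0
   P1   1    0    0
   P2   0    0   -3
   P3   0    1    0
   P4   0    0    1
   P5   0    1    0
   P6   3    0    0

Candidate y = [1, 3, 0, 2, 0, 0, 0]; check y·C column-wise:
  col T0: 1·-3 + 3·1 + 2·0 + 0·3 = 0
  col T1: 1·-2 + 3·0 + 2·1 + 0·1 = 0
  col T2: 1·0 + 3·0 + 0·-3 + 2·0 + 0·1 = 0

y = (P0:1, P1:3, P2:0, P3:2, P4:0, P5:0, P6:0)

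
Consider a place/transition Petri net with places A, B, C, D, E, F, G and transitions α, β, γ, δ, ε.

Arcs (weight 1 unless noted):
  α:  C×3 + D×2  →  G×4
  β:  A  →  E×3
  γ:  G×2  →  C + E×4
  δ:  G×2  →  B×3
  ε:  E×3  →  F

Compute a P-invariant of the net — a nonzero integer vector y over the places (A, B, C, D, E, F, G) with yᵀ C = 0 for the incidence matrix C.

y = (A:3, B:0, C:-4, D:6, E:1, F:3, G:0)

Incidence matrix C (rows=places, cols=transitions):
        α    β    γ    δ    ε
    A   0   -1    0    0    0
    B   0    0    0    3    0
    C  -3    0    1    0    0
    D  -2    0    0    0    0
    E   0    3    4    0   -3
    F   0    0    0    0    1
    G   4    0   -2   -2    0

Candidate y = [3, 0, -4, 6, 1, 3, 0]; check y·C column-wise:
  col α: 3·0 + -4·-3 + 6·-2 + 1·0 + 3·0 + 0·4 = 0
  col β: 3·-1 + -4·0 + 6·0 + 1·3 + 3·0 = 0
  col γ: 3·0 + -4·1 + 6·0 + 1·4 + 3·0 + 0·-2 = 0
  col δ: 3·0 + 0·3 + -4·0 + 6·0 + 1·0 + 3·0 + 0·-2 = 0
  col ε: 3·0 + -4·0 + 6·0 + 1·-3 + 3·1 = 0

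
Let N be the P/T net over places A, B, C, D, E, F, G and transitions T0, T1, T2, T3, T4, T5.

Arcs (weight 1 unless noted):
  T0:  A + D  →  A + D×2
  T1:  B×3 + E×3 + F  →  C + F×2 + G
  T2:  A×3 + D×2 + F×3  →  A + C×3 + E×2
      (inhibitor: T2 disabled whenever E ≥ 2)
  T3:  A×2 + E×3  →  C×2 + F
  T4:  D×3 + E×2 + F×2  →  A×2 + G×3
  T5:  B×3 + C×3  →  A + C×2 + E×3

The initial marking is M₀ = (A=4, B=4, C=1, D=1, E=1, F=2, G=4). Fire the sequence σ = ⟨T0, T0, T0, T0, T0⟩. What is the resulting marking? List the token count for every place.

(A=4, B=4, C=1, D=6, E=1, F=2, G=4)

step 1: fire T0:  (A=4, B=4, C=1, D=1, E=1, F=2, G=4) → (A=4, B=4, C=1, D=2, E=1, F=2, G=4)
step 2: fire T0:  (A=4, B=4, C=1, D=2, E=1, F=2, G=4) → (A=4, B=4, C=1, D=3, E=1, F=2, G=4)
step 3: fire T0:  (A=4, B=4, C=1, D=3, E=1, F=2, G=4) → (A=4, B=4, C=1, D=4, E=1, F=2, G=4)
step 4: fire T0:  (A=4, B=4, C=1, D=4, E=1, F=2, G=4) → (A=4, B=4, C=1, D=5, E=1, F=2, G=4)
step 5: fire T0:  (A=4, B=4, C=1, D=5, E=1, F=2, G=4) → (A=4, B=4, C=1, D=6, E=1, F=2, G=4)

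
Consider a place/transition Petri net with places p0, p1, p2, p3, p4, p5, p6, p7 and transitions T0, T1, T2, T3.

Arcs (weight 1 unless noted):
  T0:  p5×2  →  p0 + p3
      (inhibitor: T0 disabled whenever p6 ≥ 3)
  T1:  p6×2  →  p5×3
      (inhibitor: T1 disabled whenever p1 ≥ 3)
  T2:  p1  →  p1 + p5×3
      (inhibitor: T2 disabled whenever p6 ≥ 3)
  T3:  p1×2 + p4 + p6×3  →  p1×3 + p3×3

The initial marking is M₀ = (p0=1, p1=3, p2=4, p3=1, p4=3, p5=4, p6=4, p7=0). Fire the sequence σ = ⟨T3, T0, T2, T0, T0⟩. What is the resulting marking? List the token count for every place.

step 1: fire T3:  (p0=1, p1=3, p2=4, p3=1, p4=3, p5=4, p6=4, p7=0) → (p0=1, p1=4, p2=4, p3=4, p4=2, p5=4, p6=1, p7=0)
step 2: fire T0:  (p0=1, p1=4, p2=4, p3=4, p4=2, p5=4, p6=1, p7=0) → (p0=2, p1=4, p2=4, p3=5, p4=2, p5=2, p6=1, p7=0)
step 3: fire T2:  (p0=2, p1=4, p2=4, p3=5, p4=2, p5=2, p6=1, p7=0) → (p0=2, p1=4, p2=4, p3=5, p4=2, p5=5, p6=1, p7=0)
step 4: fire T0:  (p0=2, p1=4, p2=4, p3=5, p4=2, p5=5, p6=1, p7=0) → (p0=3, p1=4, p2=4, p3=6, p4=2, p5=3, p6=1, p7=0)
step 5: fire T0:  (p0=3, p1=4, p2=4, p3=6, p4=2, p5=3, p6=1, p7=0) → (p0=4, p1=4, p2=4, p3=7, p4=2, p5=1, p6=1, p7=0)

(p0=4, p1=4, p2=4, p3=7, p4=2, p5=1, p6=1, p7=0)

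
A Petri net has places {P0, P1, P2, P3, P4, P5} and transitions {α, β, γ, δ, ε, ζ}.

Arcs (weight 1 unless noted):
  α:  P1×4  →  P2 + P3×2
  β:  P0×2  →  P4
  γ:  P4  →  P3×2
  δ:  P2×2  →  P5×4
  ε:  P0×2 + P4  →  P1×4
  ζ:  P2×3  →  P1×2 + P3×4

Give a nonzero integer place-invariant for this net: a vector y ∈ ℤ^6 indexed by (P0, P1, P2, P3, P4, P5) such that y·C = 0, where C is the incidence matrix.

Incidence matrix C (rows=places, cols=transitions):
        α    β    γ    δ    ε    ζ
   P0   0   -2    0    0   -2    0
   P1  -4    0    0    0    4    2
   P2   1    0    0   -2    0   -3
   P3   2    0    2    0    0    4
   P4   0    1   -1    0   -1    0
   P5   0    0    0    4    0    0

Candidate y = [1, 1, 2, 1, 2, 1]; check y·C column-wise:
  col α: 1·0 + 1·-4 + 2·1 + 1·2 + 2·0 + 1·0 = 0
  col β: 1·-2 + 1·0 + 2·0 + 1·0 + 2·1 + 1·0 = 0
  col γ: 1·0 + 1·0 + 2·0 + 1·2 + 2·-1 + 1·0 = 0
  col δ: 1·0 + 1·0 + 2·-2 + 1·0 + 2·0 + 1·4 = 0
  col ε: 1·-2 + 1·4 + 2·0 + 1·0 + 2·-1 + 1·0 = 0
  col ζ: 1·0 + 1·2 + 2·-3 + 1·4 + 2·0 + 1·0 = 0

y = (P0:1, P1:1, P2:2, P3:1, P4:2, P5:1)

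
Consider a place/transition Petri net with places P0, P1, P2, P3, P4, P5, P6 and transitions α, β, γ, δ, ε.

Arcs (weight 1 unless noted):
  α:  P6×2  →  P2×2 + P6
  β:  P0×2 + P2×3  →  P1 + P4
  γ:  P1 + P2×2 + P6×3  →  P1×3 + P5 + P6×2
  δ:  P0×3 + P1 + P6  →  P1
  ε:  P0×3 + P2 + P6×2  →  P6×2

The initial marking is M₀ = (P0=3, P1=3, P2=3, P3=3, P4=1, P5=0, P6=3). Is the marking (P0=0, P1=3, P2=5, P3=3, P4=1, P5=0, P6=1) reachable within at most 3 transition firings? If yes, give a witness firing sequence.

YES — reachable via ⟨α, δ⟩ (2 firings)

step 1: fire α:  (P0=3, P1=3, P2=3, P3=3, P4=1, P5=0, P6=3) → (P0=3, P1=3, P2=5, P3=3, P4=1, P5=0, P6=2)
step 2: fire δ:  (P0=3, P1=3, P2=5, P3=3, P4=1, P5=0, P6=2) → (P0=0, P1=3, P2=5, P3=3, P4=1, P5=0, P6=1)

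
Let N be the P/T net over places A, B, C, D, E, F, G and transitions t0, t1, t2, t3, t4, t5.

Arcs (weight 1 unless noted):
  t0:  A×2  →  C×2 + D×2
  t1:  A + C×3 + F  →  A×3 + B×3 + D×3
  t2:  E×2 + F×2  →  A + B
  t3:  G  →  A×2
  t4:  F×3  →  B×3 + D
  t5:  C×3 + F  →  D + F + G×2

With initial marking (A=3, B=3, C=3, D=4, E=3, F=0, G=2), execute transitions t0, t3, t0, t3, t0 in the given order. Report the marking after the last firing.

step 1: fire t0:  (A=3, B=3, C=3, D=4, E=3, F=0, G=2) → (A=1, B=3, C=5, D=6, E=3, F=0, G=2)
step 2: fire t3:  (A=1, B=3, C=5, D=6, E=3, F=0, G=2) → (A=3, B=3, C=5, D=6, E=3, F=0, G=1)
step 3: fire t0:  (A=3, B=3, C=5, D=6, E=3, F=0, G=1) → (A=1, B=3, C=7, D=8, E=3, F=0, G=1)
step 4: fire t3:  (A=1, B=3, C=7, D=8, E=3, F=0, G=1) → (A=3, B=3, C=7, D=8, E=3, F=0, G=0)
step 5: fire t0:  (A=3, B=3, C=7, D=8, E=3, F=0, G=0) → (A=1, B=3, C=9, D=10, E=3, F=0, G=0)

(A=1, B=3, C=9, D=10, E=3, F=0, G=0)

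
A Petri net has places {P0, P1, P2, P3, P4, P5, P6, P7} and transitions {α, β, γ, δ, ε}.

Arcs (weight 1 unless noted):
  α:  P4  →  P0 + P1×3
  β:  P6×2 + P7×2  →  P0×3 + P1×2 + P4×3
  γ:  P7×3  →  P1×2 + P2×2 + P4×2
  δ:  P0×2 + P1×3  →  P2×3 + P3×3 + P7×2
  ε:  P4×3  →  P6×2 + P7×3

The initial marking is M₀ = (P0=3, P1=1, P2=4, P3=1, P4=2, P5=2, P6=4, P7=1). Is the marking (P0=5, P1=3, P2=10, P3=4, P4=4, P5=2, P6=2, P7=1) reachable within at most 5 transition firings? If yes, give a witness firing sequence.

NO — not reachable within 5 firings

depth 0: 1 marking
depth 1: 2 markings reached so far
depth 2: 4 markings reached so far
depth 3: 7 markings reached so far
depth 4: 14 markings reached so far
depth 5: 26 markings reached so far
target is not among the 26 markings reachable within 5 steps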